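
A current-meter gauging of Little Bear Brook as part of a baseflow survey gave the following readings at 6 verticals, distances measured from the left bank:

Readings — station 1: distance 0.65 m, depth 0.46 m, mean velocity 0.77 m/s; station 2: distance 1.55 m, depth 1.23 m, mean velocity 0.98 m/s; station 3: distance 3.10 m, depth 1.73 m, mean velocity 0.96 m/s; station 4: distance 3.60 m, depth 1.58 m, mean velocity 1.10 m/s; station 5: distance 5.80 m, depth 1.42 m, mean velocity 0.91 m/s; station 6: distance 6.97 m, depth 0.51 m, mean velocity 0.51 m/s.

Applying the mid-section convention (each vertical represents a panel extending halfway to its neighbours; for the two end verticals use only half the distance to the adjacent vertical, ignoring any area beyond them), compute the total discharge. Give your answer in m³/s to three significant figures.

8.01 m³/s

w_1 = (1.55 − 0.65)/2 = 0.45 m; q_1 = 0.77 × 0.46 × 0.45 = 0.1594 m³/s
w_2 = (3.10 − 0.65)/2 = 1.225 m; q_2 = 0.98 × 1.23 × 1.225 = 1.477 m³/s
w_3 = (3.60 − 1.55)/2 = 1.025 m; q_3 = 0.96 × 1.73 × 1.025 = 1.702 m³/s
w_4 = (5.80 − 3.10)/2 = 1.35 m; q_4 = 1.10 × 1.58 × 1.35 = 2.346 m³/s
w_5 = (6.97 − 3.60)/2 = 1.685 m; q_5 = 0.91 × 1.42 × 1.685 = 2.177 m³/s
w_6 = (6.97 − 5.80)/2 = 0.585 m; q_6 = 0.51 × 0.51 × 0.585 = 0.1522 m³/s
Q = Σ qᵢ = 8.014 m³/s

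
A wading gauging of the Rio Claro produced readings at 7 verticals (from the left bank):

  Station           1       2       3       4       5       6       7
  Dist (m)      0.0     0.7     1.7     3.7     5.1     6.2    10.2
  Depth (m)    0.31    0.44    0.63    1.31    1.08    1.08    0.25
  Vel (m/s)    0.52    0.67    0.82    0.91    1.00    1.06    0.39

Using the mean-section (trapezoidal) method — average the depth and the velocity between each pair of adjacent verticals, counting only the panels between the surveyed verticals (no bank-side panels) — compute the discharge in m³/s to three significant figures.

6.98 m³/s

Panel 1-2: Δb = 0.7 m, d̄ = (0.31+0.44)/2 = 0.375, v̄ = (0.52+0.67)/2 = 0.595 → q = 0.7×0.375×0.595 = 0.1562 m³/s
Panel 2-3: Δb = 1 m, d̄ = (0.44+0.63)/2 = 0.535, v̄ = (0.67+0.82)/2 = 0.745 → q = 1×0.535×0.745 = 0.3986 m³/s
Panel 3-4: Δb = 2 m, d̄ = (0.63+1.31)/2 = 0.97, v̄ = (0.82+0.91)/2 = 0.865 → q = 2×0.97×0.865 = 1.678 m³/s
Panel 4-5: Δb = 1.4 m, d̄ = (1.31+1.08)/2 = 1.195, v̄ = (0.91+1.00)/2 = 0.955 → q = 1.4×1.195×0.955 = 1.598 m³/s
Panel 5-6: Δb = 1.1 m, d̄ = (1.08+1.08)/2 = 1.08, v̄ = (1.00+1.06)/2 = 1.03 → q = 1.1×1.08×1.03 = 1.224 m³/s
Panel 6-7: Δb = 4 m, d̄ = (1.08+0.25)/2 = 0.665, v̄ = (1.06+0.39)/2 = 0.725 → q = 4×0.665×0.725 = 1.929 m³/s
Q = Σ q = 6.983 m³/s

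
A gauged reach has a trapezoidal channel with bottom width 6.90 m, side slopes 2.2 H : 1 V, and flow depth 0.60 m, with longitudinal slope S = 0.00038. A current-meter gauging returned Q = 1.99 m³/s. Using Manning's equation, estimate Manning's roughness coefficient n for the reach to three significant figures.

A = (b + z·y)·y = (6.90 + 2.2×0.60)×0.60 = 4.932 m²
P = b + 2y√(1+z²) = 6.90 + 2×0.60×√(1+2.2²) = 9.800 m
R = A/P = 4.932/9.800 = 0.5033 m
n = (1/Q)·A·R^(2/3)·S^(1/2) = (1/1.99) × 4.932 × 0.6327 × 0.01949 = 0.03057

0.0306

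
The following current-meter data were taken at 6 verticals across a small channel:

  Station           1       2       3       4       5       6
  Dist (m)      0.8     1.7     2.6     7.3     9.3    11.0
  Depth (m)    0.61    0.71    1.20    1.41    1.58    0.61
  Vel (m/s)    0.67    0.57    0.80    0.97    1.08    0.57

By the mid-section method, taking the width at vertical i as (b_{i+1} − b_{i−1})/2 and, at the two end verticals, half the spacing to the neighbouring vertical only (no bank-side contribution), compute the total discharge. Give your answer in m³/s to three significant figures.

11.3 m³/s

w_1 = (1.7 − 0.8)/2 = 0.45 m; q_1 = 0.67 × 0.61 × 0.45 = 0.1839 m³/s
w_2 = (2.6 − 0.8)/2 = 0.9 m; q_2 = 0.57 × 0.71 × 0.9 = 0.3642 m³/s
w_3 = (7.3 − 1.7)/2 = 2.8 m; q_3 = 0.80 × 1.20 × 2.8 = 2.688 m³/s
w_4 = (9.3 − 2.6)/2 = 3.35 m; q_4 = 0.97 × 1.41 × 3.35 = 4.582 m³/s
w_5 = (11.0 − 7.3)/2 = 1.85 m; q_5 = 1.08 × 1.58 × 1.85 = 3.157 m³/s
w_6 = (11.0 − 9.3)/2 = 0.85 m; q_6 = 0.57 × 0.61 × 0.85 = 0.2955 m³/s
Q = Σ qᵢ = 11.27 m³/s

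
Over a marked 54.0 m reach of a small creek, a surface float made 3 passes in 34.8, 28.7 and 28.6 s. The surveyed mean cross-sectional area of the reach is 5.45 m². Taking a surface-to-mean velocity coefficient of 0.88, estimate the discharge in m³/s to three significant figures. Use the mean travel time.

8.44 m³/s

t̄ = (34.8 + 28.7 + 28.6) / 3 = 30.7 s
v_surface = L / t̄ = 54.0 / 30.7 = 1.759 m/s
v_mean = 0.88 × 1.759 = 1.548 m/s
Q = A × v_mean = 5.45 × 1.548 = 8.436 m³/s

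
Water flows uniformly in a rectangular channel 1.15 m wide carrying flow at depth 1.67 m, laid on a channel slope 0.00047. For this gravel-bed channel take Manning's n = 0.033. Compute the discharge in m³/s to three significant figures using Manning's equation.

0.716 m³/s

A = b·y = 1.15 × 1.67 = 1.921 m²
P = b + 2y = 1.15 + 2×1.67 = 4.490 m
R = A/P = 1.921/4.490 = 0.4277 m
Q = (1/n)·A·R^(2/3)·S^(1/2) = (1/0.033) × 1.921 × 0.4277^(2/3) × 0.00047^(1/2) = 0.7162 m³/s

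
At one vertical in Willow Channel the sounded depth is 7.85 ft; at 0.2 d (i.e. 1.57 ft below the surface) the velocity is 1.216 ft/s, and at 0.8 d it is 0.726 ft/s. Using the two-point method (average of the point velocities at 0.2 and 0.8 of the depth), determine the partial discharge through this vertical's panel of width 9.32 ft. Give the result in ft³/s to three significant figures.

v̄ = (1.216 + 0.726) / 2 = 0.9710 ft/s
q = v̄ × d × w = 0.9710 × 7.85 × 9.32 = 71.04 ft³/s

71.0 ft³/s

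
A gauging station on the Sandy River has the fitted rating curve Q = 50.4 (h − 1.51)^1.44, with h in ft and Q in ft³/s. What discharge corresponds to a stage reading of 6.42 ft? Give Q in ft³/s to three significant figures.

498 ft³/s

Q = 50.4 × (6.42 − 1.51)^1.44 = 50.4 × 4.91^1.44 = 498.4 ft³/s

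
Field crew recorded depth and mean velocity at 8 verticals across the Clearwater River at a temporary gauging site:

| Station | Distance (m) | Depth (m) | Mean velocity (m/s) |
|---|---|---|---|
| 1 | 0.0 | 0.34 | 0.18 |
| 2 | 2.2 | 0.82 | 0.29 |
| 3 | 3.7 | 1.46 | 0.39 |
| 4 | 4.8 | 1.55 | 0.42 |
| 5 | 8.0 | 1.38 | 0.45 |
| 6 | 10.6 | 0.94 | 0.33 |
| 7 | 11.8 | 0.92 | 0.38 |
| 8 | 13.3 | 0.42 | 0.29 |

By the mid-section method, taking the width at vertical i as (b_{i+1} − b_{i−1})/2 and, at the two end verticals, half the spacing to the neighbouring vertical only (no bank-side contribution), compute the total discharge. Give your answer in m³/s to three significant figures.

5.60 m³/s

w_1 = (2.2 − 0.0)/2 = 1.1 m; q_1 = 0.18 × 0.34 × 1.1 = 0.06732 m³/s
w_2 = (3.7 − 0.0)/2 = 1.85 m; q_2 = 0.29 × 0.82 × 1.85 = 0.4399 m³/s
w_3 = (4.8 − 2.2)/2 = 1.3 m; q_3 = 0.39 × 1.46 × 1.3 = 0.7402 m³/s
w_4 = (8.0 − 3.7)/2 = 2.15 m; q_4 = 0.42 × 1.55 × 2.15 = 1.400 m³/s
w_5 = (10.6 − 4.8)/2 = 2.9 m; q_5 = 0.45 × 1.38 × 2.9 = 1.801 m³/s
w_6 = (11.8 − 8.0)/2 = 1.9 m; q_6 = 0.33 × 0.94 × 1.9 = 0.5894 m³/s
w_7 = (13.3 − 10.6)/2 = 1.35 m; q_7 = 0.38 × 0.92 × 1.35 = 0.4720 m³/s
w_8 = (13.3 − 11.8)/2 = 0.75 m; q_8 = 0.29 × 0.42 × 0.75 = 0.09135 m³/s
Q = Σ qᵢ = 5.601 m³/s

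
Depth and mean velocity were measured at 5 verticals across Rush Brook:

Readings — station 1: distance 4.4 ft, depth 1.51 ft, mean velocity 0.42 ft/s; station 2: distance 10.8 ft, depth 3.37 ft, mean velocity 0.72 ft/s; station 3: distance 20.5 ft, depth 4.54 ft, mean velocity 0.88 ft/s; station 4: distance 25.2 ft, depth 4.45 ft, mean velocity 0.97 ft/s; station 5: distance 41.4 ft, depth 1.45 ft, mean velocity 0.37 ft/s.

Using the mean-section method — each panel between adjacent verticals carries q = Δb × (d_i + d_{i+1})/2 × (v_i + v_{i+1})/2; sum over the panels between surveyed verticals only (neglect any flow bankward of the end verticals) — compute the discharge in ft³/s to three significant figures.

Panel 1-2: Δb = 6.4 ft, d̄ = (1.51+3.37)/2 = 2.44, v̄ = (0.42+0.72)/2 = 0.57 → q = 6.4×2.44×0.57 = 8.901 ft³/s
Panel 2-3: Δb = 9.7 ft, d̄ = (3.37+4.54)/2 = 3.955, v̄ = (0.72+0.88)/2 = 0.8 → q = 9.7×3.955×0.8 = 30.69 ft³/s
Panel 3-4: Δb = 4.7 ft, d̄ = (4.54+4.45)/2 = 4.495, v̄ = (0.88+0.97)/2 = 0.925 → q = 4.7×4.495×0.925 = 19.54 ft³/s
Panel 4-5: Δb = 16.2 ft, d̄ = (4.45+1.45)/2 = 2.95, v̄ = (0.97+0.37)/2 = 0.67 → q = 16.2×2.95×0.67 = 32.02 ft³/s
Q = Σ q = 91.15 ft³/s

91.2 ft³/s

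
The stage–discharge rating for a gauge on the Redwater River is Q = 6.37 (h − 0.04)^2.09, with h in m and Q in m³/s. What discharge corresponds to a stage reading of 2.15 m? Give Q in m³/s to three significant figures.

30.3 m³/s

Q = 6.37 × (2.15 − 0.04)^2.09 = 6.37 × 2.11^2.09 = 30.33 m³/s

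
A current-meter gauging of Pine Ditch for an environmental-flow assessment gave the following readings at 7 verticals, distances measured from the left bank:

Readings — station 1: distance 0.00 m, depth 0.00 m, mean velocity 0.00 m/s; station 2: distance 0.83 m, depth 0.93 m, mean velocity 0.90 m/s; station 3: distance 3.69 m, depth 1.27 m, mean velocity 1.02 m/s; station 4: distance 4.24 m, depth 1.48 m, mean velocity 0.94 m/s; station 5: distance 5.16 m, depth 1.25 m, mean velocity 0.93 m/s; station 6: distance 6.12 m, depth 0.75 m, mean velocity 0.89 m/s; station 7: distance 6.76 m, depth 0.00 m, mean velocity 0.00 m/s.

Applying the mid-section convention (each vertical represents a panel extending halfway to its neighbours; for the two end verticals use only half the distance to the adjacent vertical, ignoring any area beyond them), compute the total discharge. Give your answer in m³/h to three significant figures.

23000 m³/h

w_2 = (3.69 − 0.00)/2 = 1.845 m; q_2 = 0.90 × 0.93 × 1.845 = 1.544 m³/s
w_3 = (4.24 − 0.83)/2 = 1.705 m; q_3 = 1.02 × 1.27 × 1.705 = 2.209 m³/s
w_4 = (5.16 − 3.69)/2 = 0.735 m; q_4 = 0.94 × 1.48 × 0.735 = 1.023 m³/s
w_5 = (6.12 − 4.24)/2 = 0.94 m; q_5 = 0.93 × 1.25 × 0.94 = 1.093 m³/s
w_6 = (6.76 − 5.16)/2 = 0.8 m; q_6 = 0.89 × 0.75 × 0.8 = 0.5340 m³/s
Stations 1, 7 contribute zero (depth or velocity is 0).
Q = Σ qᵢ = 6.402 m³/s
= 6.402 × 3600 = 23050 m³/h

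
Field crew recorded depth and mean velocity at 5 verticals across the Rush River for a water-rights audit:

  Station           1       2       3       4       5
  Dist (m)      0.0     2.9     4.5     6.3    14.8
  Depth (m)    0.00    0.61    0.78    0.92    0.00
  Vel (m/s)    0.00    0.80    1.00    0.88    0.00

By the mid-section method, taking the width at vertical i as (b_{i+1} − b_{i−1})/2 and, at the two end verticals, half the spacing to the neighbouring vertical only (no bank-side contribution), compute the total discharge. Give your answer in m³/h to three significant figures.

w_2 = (4.5 − 0.0)/2 = 2.25 m; q_2 = 0.80 × 0.61 × 2.25 = 1.098 m³/s
w_3 = (6.3 − 2.9)/2 = 1.7 m; q_3 = 1.00 × 0.78 × 1.7 = 1.326 m³/s
w_4 = (14.8 − 4.5)/2 = 5.15 m; q_4 = 0.88 × 0.92 × 5.15 = 4.169 m³/s
Stations 1, 5 contribute zero (depth or velocity is 0).
Q = Σ qᵢ = 6.593 m³/s
= 6.593 × 3600 = 23740 m³/h

23700 m³/h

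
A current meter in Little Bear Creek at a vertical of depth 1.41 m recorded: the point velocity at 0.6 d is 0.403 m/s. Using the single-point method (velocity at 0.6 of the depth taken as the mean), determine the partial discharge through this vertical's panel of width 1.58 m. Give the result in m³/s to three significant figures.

0.898 m³/s

v̄ = v₀.₆ = 0.403 m/s
q = v̄ × d × w = 0.4030 × 1.41 × 1.58 = 0.8978 m³/s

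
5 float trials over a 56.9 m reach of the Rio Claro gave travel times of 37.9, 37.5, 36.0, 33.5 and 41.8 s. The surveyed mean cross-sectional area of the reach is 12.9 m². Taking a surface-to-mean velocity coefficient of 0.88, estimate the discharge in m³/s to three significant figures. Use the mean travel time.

t̄ = (37.9 + 37.5 + 36.0 + 33.5 + 41.8) / 5 = 37.34 s
v_surface = L / t̄ = 56.9 / 37.34 = 1.524 m/s
v_mean = 0.88 × 1.524 = 1.341 m/s
Q = A × v_mean = 12.9 × 1.341 = 17.30 m³/s

17.3 m³/s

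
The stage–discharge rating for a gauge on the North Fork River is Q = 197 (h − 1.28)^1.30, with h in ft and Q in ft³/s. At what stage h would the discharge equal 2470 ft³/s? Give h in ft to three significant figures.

8.28 ft

h − h₀ = (Q/C)^(1/b) = (2470/197)^(1/1.30) = 6.995 ft
h = 1.28 + 6.995 = 8.275 ft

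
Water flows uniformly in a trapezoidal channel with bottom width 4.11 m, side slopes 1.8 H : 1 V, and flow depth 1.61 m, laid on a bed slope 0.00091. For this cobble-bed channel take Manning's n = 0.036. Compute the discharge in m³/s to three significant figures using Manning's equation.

A = (b + z·y)·y = (4.11 + 1.8×1.61)×1.61 = 11.28 m²
P = b + 2y√(1+z²) = 4.11 + 2×1.61×√(1+1.8²) = 10.74 m
R = A/P = 11.28/10.74 = 1.051 m
Q = (1/n)·A·R^(2/3)·S^(1/2) = (1/0.036) × 11.28 × 1.051^(2/3) × 0.00091^(1/2) = 9.770 m³/s

9.77 m³/s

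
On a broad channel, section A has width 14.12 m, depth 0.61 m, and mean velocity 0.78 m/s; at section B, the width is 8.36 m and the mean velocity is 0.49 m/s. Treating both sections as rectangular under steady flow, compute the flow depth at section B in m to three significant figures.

Q = A₁V₁ = (14.12×0.61) × 0.78 = 6.718 m³/s
d₂ = Q/(b₂ V₂) = 6.718/(8.36×0.49) = 1.640 m

1.64 m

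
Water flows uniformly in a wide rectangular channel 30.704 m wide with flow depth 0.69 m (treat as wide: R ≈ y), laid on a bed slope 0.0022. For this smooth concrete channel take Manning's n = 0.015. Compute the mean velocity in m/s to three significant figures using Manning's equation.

A = b·y = 30.704 × 0.69 = 21.19 m²
Wide channel: R ≈ y = 0.69 m
Q = (1/n)·A·R^(2/3)·S^(1/2) = (1/0.015) × 21.19 × 0.6900^(2/3) × 0.0022^(1/2) = 51.73 m³/s
V = Q/A = 51.73/21.19 = 2.442 m/s

2.44 m/s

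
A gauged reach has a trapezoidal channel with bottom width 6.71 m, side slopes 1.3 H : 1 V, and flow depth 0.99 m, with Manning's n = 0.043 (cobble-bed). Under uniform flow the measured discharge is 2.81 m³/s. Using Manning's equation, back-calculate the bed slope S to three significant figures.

0.000316

A = (b + z·y)·y = (6.71 + 1.3×0.99)×0.99 = 7.917 m²
P = b + 2y√(1+z²) = 6.71 + 2×0.99×√(1+1.3²) = 9.957 m
R = A/P = 7.917/9.957 = 0.7951 m
S = (Q·n / (1·A·R^(2/3)))² = (2.81×0.043 / (1×7.917×0.8582))² = 0.0003162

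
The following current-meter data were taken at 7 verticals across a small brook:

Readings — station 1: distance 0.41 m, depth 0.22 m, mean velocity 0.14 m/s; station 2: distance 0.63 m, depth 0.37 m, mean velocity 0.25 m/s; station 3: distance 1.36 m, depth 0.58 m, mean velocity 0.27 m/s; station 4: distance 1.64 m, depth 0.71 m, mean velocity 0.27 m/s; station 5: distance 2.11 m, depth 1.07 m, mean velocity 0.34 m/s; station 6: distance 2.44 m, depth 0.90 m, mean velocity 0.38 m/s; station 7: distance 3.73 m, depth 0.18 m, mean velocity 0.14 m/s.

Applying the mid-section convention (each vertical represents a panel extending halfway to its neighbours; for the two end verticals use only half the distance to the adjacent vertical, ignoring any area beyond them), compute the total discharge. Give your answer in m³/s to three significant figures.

0.637 m³/s

w_1 = (0.63 − 0.41)/2 = 0.11 m; q_1 = 0.14 × 0.22 × 0.11 = 0.003388 m³/s
w_2 = (1.36 − 0.41)/2 = 0.475 m; q_2 = 0.25 × 0.37 × 0.475 = 0.04394 m³/s
w_3 = (1.64 − 0.63)/2 = 0.505 m; q_3 = 0.27 × 0.58 × 0.505 = 0.07908 m³/s
w_4 = (2.11 − 1.36)/2 = 0.375 m; q_4 = 0.27 × 0.71 × 0.375 = 0.07189 m³/s
w_5 = (2.44 − 1.64)/2 = 0.4 m; q_5 = 0.34 × 1.07 × 0.4 = 0.1455 m³/s
w_6 = (3.73 − 2.11)/2 = 0.81 m; q_6 = 0.38 × 0.90 × 0.81 = 0.2770 m³/s
w_7 = (3.73 − 2.44)/2 = 0.645 m; q_7 = 0.14 × 0.18 × 0.645 = 0.01625 m³/s
Q = Σ qᵢ = 0.6371 m³/s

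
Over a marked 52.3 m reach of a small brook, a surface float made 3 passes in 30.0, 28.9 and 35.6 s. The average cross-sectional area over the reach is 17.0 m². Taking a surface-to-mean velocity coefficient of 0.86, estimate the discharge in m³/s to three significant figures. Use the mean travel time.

24.3 m³/s

t̄ = (30.0 + 28.9 + 35.6) / 3 = 31.5 s
v_surface = L / t̄ = 52.3 / 31.5 = 1.660 m/s
v_mean = 0.86 × 1.660 = 1.428 m/s
Q = A × v_mean = 17.0 × 1.428 = 24.27 m³/s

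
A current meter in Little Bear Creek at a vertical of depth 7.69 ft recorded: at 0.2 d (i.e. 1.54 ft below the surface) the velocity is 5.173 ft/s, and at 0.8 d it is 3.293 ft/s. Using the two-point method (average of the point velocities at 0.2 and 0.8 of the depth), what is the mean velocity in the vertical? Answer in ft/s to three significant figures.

4.23 ft/s

v̄ = (5.173 + 3.293) / 2 = 4.233 ft/s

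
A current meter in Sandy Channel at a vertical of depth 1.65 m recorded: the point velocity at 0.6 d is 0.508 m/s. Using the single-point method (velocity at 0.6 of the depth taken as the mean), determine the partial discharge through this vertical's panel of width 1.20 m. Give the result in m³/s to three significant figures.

1.01 m³/s

v̄ = v₀.₆ = 0.508 m/s
q = v̄ × d × w = 0.5080 × 1.65 × 1.20 = 1.006 m³/s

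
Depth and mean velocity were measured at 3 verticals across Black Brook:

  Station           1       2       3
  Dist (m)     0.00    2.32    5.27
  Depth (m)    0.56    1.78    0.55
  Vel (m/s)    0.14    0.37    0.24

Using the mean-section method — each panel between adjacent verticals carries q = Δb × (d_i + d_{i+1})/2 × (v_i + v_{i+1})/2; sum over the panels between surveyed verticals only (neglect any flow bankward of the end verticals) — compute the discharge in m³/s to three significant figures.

Panel 1-2: Δb = 2.32 m, d̄ = (0.56+1.78)/2 = 1.17, v̄ = (0.14+0.37)/2 = 0.255 → q = 2.32×1.17×0.255 = 0.6922 m³/s
Panel 2-3: Δb = 2.95 m, d̄ = (1.78+0.55)/2 = 1.165, v̄ = (0.37+0.24)/2 = 0.305 → q = 2.95×1.165×0.305 = 1.048 m³/s
Q = Σ q = 1.740 m³/s

1.74 m³/s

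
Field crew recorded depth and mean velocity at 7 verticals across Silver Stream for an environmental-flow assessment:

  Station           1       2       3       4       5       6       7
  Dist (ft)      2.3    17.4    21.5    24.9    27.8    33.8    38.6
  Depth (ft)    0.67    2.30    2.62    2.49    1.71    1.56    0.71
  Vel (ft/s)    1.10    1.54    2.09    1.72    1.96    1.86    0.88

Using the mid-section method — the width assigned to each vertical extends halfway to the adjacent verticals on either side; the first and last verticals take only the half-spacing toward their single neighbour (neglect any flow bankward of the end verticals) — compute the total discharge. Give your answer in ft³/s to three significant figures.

106 ft³/s

w_1 = (17.4 − 2.3)/2 = 7.55 ft; q_1 = 1.10 × 0.67 × 7.55 = 5.564 ft³/s
w_2 = (21.5 − 2.3)/2 = 9.6 ft; q_2 = 1.54 × 2.30 × 9.6 = 34.00 ft³/s
w_3 = (24.9 − 17.4)/2 = 3.75 ft; q_3 = 2.09 × 2.62 × 3.75 = 20.53 ft³/s
w_4 = (27.8 − 21.5)/2 = 3.15 ft; q_4 = 1.72 × 2.49 × 3.15 = 13.49 ft³/s
w_5 = (33.8 − 24.9)/2 = 4.45 ft; q_5 = 1.96 × 1.71 × 4.45 = 14.91 ft³/s
w_6 = (38.6 − 27.8)/2 = 5.4 ft; q_6 = 1.86 × 1.56 × 5.4 = 15.67 ft³/s
w_7 = (38.6 − 33.8)/2 = 2.4 ft; q_7 = 0.88 × 0.71 × 2.4 = 1.500 ft³/s
Q = Σ qᵢ = 105.7 ft³/s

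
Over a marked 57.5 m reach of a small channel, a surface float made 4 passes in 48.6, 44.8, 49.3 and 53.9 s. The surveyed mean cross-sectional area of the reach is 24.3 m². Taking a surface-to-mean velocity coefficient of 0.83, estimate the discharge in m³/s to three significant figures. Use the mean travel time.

23.6 m³/s

t̄ = (48.6 + 44.8 + 49.3 + 53.9) / 4 = 49.15 s
v_surface = L / t̄ = 57.5 / 49.15 = 1.170 m/s
v_mean = 0.83 × 1.170 = 0.9710 m/s
Q = A × v_mean = 24.3 × 0.9710 = 23.60 m³/s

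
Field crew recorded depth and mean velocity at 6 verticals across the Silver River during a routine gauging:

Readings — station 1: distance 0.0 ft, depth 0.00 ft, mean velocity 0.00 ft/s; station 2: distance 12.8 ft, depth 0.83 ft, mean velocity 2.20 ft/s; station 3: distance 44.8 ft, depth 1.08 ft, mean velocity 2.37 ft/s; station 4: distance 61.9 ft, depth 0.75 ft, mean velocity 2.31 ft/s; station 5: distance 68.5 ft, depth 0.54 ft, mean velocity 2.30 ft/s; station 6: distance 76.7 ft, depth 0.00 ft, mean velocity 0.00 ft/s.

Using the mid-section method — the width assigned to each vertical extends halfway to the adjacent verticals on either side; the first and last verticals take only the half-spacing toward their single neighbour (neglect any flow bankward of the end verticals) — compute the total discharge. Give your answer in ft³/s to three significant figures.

w_2 = (44.8 − 0.0)/2 = 22.4 ft; q_2 = 2.20 × 0.83 × 22.4 = 40.90 ft³/s
w_3 = (61.9 − 12.8)/2 = 24.55 ft; q_3 = 2.37 × 1.08 × 24.55 = 62.84 ft³/s
w_4 = (68.5 − 44.8)/2 = 11.85 ft; q_4 = 2.31 × 0.75 × 11.85 = 20.53 ft³/s
w_5 = (76.7 − 61.9)/2 = 7.4 ft; q_5 = 2.30 × 0.54 × 7.4 = 9.191 ft³/s
Stations 1, 6 contribute zero (depth or velocity is 0).
Q = Σ qᵢ = 133.5 ft³/s

133 ft³/s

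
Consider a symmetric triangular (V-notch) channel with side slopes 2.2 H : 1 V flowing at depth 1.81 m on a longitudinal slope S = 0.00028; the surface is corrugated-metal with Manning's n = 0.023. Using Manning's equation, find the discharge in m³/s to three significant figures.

A = z·y² = 2.2×1.81² = 7.207 m²
P = 2y√(1+z²) = 2×1.81×√(1+2.2²) = 8.748 m
R = A/P = 7.207/8.748 = 0.8239 m
Q = (1/n)·A·R^(2/3)·S^(1/2) = (1/0.023) × 7.207 × 0.8239^(2/3) × 0.00028^(1/2) = 4.608 m³/s

4.61 m³/s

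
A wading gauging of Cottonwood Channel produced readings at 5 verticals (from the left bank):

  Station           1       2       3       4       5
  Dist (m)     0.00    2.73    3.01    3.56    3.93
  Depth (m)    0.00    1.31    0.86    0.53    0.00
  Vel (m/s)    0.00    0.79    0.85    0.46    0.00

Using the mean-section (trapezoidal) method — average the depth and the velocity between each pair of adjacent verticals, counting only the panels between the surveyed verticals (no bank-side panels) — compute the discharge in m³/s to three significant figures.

1.23 m³/s

Panel 1-2: Δb = 2.73 m, d̄ = (0.00+1.31)/2 = 0.655, v̄ = (0.00+0.79)/2 = 0.395 → q = 2.73×0.655×0.395 = 0.7063 m³/s
Panel 2-3: Δb = 0.28 m, d̄ = (1.31+0.86)/2 = 1.085, v̄ = (0.79+0.85)/2 = 0.82 → q = 0.28×1.085×0.82 = 0.2491 m³/s
Panel 3-4: Δb = 0.55 m, d̄ = (0.86+0.53)/2 = 0.695, v̄ = (0.85+0.46)/2 = 0.655 → q = 0.55×0.695×0.655 = 0.2504 m³/s
Panel 4-5: Δb = 0.37 m, d̄ = (0.53+0.00)/2 = 0.265, v̄ = (0.46+0.00)/2 = 0.23 → q = 0.37×0.265×0.23 = 0.02255 m³/s
Q = Σ q = 1.228 m³/s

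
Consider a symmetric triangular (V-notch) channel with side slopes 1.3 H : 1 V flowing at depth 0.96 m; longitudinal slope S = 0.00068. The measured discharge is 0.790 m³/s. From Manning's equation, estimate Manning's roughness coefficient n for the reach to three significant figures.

0.0208

A = z·y² = 1.3×0.96² = 1.198 m²
P = 2y√(1+z²) = 2×0.96×√(1+1.3²) = 3.149 m
R = A/P = 1.198/3.149 = 0.3805 m
n = (1/Q)·A·R^(2/3)·S^(1/2) = (1/0.790) × 1.198 × 0.5251 × 0.02608 = 0.02076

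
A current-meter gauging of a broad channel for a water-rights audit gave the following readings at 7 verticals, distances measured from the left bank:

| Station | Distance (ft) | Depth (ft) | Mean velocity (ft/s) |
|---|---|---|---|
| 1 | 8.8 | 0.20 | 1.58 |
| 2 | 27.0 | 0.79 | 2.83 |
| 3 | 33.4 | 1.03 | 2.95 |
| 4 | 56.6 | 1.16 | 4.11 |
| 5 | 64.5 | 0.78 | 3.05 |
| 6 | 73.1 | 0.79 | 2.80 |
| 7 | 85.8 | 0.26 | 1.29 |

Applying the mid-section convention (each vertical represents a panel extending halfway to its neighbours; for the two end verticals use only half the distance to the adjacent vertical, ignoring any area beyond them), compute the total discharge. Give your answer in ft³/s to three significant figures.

w_1 = (27.0 − 8.8)/2 = 9.1 ft; q_1 = 1.58 × 0.20 × 9.1 = 2.876 ft³/s
w_2 = (33.4 − 8.8)/2 = 12.3 ft; q_2 = 2.83 × 0.79 × 12.3 = 27.50 ft³/s
w_3 = (56.6 − 27.0)/2 = 14.8 ft; q_3 = 2.95 × 1.03 × 14.8 = 44.97 ft³/s
w_4 = (64.5 − 33.4)/2 = 15.55 ft; q_4 = 4.11 × 1.16 × 15.55 = 74.14 ft³/s
w_5 = (73.1 − 56.6)/2 = 8.25 ft; q_5 = 3.05 × 0.78 × 8.25 = 19.63 ft³/s
w_6 = (85.8 − 64.5)/2 = 10.65 ft; q_6 = 2.80 × 0.79 × 10.65 = 23.56 ft³/s
w_7 = (85.8 − 73.1)/2 = 6.35 ft; q_7 = 1.29 × 0.26 × 6.35 = 2.130 ft³/s
Q = Σ qᵢ = 194.8 ft³/s

195 ft³/s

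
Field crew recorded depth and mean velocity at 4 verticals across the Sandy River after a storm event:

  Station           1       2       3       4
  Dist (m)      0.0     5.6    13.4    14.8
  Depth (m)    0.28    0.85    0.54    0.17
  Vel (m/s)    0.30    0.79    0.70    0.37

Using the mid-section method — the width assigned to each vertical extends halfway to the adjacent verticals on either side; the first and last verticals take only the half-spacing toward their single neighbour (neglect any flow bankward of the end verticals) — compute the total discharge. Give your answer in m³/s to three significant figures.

w_1 = (5.6 − 0.0)/2 = 2.8 m; q_1 = 0.30 × 0.28 × 2.8 = 0.2352 m³/s
w_2 = (13.4 − 0.0)/2 = 6.7 m; q_2 = 0.79 × 0.85 × 6.7 = 4.499 m³/s
w_3 = (14.8 − 5.6)/2 = 4.6 m; q_3 = 0.70 × 0.54 × 4.6 = 1.739 m³/s
w_4 = (14.8 − 13.4)/2 = 0.7 m; q_4 = 0.37 × 0.17 × 0.7 = 0.04403 m³/s
Q = Σ qᵢ = 6.517 m³/s

6.52 m³/s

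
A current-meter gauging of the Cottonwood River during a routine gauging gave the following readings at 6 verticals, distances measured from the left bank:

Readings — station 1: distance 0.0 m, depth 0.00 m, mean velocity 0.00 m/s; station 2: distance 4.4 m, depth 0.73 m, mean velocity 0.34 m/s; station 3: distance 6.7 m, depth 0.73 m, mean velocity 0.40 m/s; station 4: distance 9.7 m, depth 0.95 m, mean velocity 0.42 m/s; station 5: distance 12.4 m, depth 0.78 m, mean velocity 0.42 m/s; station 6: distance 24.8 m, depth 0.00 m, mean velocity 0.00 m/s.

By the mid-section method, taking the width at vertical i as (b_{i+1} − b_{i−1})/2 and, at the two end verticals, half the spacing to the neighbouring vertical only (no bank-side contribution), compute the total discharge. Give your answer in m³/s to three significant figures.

w_2 = (6.7 − 0.0)/2 = 3.35 m; q_2 = 0.34 × 0.73 × 3.35 = 0.8315 m³/s
w_3 = (9.7 − 4.4)/2 = 2.65 m; q_3 = 0.40 × 0.73 × 2.65 = 0.7738 m³/s
w_4 = (12.4 − 6.7)/2 = 2.85 m; q_4 = 0.42 × 0.95 × 2.85 = 1.137 m³/s
w_5 = (24.8 − 9.7)/2 = 7.55 m; q_5 = 0.42 × 0.78 × 7.55 = 2.473 m³/s
Stations 1, 6 contribute zero (depth or velocity is 0).
Q = Σ qᵢ = 5.216 m³/s

5.22 m³/s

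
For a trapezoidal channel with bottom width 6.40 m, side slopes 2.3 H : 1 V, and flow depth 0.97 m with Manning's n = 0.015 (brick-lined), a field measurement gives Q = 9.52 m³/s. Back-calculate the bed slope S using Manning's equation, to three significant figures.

A = (b + z·y)·y = (6.40 + 2.3×0.97)×0.97 = 8.372 m²
P = b + 2y√(1+z²) = 6.40 + 2×0.97×√(1+2.3²) = 11.27 m
R = A/P = 8.372/11.27 = 0.7432 m
S = (Q·n / (1·A·R^(2/3)))² = (9.52×0.015 / (1×8.372×0.8205))² = 0.0004322

0.000432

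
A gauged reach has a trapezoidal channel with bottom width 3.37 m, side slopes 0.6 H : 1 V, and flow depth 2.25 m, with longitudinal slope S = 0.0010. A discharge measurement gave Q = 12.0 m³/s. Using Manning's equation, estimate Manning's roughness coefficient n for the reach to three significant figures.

A = (b + z·y)·y = (3.37 + 0.6×2.25)×2.25 = 10.62 m²
P = b + 2y√(1+z²) = 3.37 + 2×2.25×√(1+0.6²) = 8.618 m
R = A/P = 10.62/8.618 = 1.232 m
n = (1/Q)·A·R^(2/3)·S^(1/2) = (1/12.0) × 10.62 × 1.149 × 0.03162 = 0.03217

0.0322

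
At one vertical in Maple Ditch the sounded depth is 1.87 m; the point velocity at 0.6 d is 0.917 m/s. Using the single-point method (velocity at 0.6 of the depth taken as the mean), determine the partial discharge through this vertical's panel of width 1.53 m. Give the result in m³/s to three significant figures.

2.62 m³/s

v̄ = v₀.₆ = 0.917 m/s
q = v̄ × d × w = 0.9170 × 1.87 × 1.53 = 2.624 m³/s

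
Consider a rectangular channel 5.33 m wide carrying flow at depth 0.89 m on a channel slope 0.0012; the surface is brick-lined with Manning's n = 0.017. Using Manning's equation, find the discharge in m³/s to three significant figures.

7.38 m³/s

A = b·y = 5.33 × 0.89 = 4.744 m²
P = b + 2y = 5.33 + 2×0.89 = 7.110 m
R = A/P = 4.744/7.110 = 0.6672 m
Q = (1/n)·A·R^(2/3)·S^(1/2) = (1/0.017) × 4.744 × 0.6672^(2/3) × 0.0012^(1/2) = 7.381 m³/s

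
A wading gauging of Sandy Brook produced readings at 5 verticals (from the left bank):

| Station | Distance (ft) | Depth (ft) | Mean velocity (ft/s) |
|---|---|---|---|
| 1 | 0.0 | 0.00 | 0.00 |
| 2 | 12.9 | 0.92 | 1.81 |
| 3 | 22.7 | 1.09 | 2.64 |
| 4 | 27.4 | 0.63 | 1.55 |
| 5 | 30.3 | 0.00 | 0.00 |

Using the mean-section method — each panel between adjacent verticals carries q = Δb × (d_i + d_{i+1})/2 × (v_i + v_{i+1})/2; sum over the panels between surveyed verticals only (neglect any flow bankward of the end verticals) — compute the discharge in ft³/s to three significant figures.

Panel 1-2: Δb = 12.9 ft, d̄ = (0.00+0.92)/2 = 0.46, v̄ = (0.00+1.81)/2 = 0.905 → q = 12.9×0.46×0.905 = 5.370 ft³/s
Panel 2-3: Δb = 9.8 ft, d̄ = (0.92+1.09)/2 = 1.005, v̄ = (1.81+2.64)/2 = 2.225 → q = 9.8×1.005×2.225 = 21.91 ft³/s
Panel 3-4: Δb = 4.7 ft, d̄ = (1.09+0.63)/2 = 0.86, v̄ = (2.64+1.55)/2 = 2.095 → q = 4.7×0.86×2.095 = 8.468 ft³/s
Panel 4-5: Δb = 2.9 ft, d̄ = (0.63+0.00)/2 = 0.315, v̄ = (1.55+0.00)/2 = 0.775 → q = 2.9×0.315×0.775 = 0.7080 ft³/s
Q = Σ q = 36.46 ft³/s

36.5 ft³/s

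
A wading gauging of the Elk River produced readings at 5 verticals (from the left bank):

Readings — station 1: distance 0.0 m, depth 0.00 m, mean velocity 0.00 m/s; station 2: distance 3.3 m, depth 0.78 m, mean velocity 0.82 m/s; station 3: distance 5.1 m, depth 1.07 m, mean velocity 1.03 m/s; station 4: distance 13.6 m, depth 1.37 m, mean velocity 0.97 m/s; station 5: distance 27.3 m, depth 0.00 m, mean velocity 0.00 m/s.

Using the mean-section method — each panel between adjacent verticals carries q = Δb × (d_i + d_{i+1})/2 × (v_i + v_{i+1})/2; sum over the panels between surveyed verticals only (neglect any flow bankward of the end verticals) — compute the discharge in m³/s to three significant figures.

17.0 m³/s

Panel 1-2: Δb = 3.3 m, d̄ = (0.00+0.78)/2 = 0.39, v̄ = (0.00+0.82)/2 = 0.41 → q = 3.3×0.39×0.41 = 0.5277 m³/s
Panel 2-3: Δb = 1.8 m, d̄ = (0.78+1.07)/2 = 0.925, v̄ = (0.82+1.03)/2 = 0.925 → q = 1.8×0.925×0.925 = 1.540 m³/s
Panel 3-4: Δb = 8.5 m, d̄ = (1.07+1.37)/2 = 1.22, v̄ = (1.03+0.97)/2 = 1 → q = 8.5×1.22×1 = 10.37 m³/s
Panel 4-5: Δb = 13.7 m, d̄ = (1.37+0.00)/2 = 0.685, v̄ = (0.97+0.00)/2 = 0.485 → q = 13.7×0.685×0.485 = 4.551 m³/s
Q = Σ q = 16.99 m³/s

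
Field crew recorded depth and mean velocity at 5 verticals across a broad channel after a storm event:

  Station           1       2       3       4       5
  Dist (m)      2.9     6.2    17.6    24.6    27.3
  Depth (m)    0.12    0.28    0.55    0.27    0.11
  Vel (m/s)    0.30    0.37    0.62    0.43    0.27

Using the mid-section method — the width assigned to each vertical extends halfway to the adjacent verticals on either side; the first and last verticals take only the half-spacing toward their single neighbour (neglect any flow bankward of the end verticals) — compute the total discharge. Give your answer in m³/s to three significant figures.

4.56 m³/s

w_1 = (6.2 − 2.9)/2 = 1.65 m; q_1 = 0.30 × 0.12 × 1.65 = 0.05940 m³/s
w_2 = (17.6 − 2.9)/2 = 7.35 m; q_2 = 0.37 × 0.28 × 7.35 = 0.7615 m³/s
w_3 = (24.6 − 6.2)/2 = 9.2 m; q_3 = 0.62 × 0.55 × 9.2 = 3.137 m³/s
w_4 = (27.3 − 17.6)/2 = 4.85 m; q_4 = 0.43 × 0.27 × 4.85 = 0.5631 m³/s
w_5 = (27.3 − 24.6)/2 = 1.35 m; q_5 = 0.27 × 0.11 × 1.35 = 0.04010 m³/s
Q = Σ qᵢ = 4.561 m³/s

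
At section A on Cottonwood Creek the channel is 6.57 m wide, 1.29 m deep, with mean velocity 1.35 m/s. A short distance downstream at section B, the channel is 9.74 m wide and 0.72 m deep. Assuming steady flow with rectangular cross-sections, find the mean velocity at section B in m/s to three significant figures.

Q = A₁V₁ = (6.57×1.29) × 1.35 = 11.44 m³/s
A₂ = 9.74 × 0.72 = 7.013 m²
V₂ = Q/A₂ = 11.44/7.013 = 1.632 m/s

1.63 m/s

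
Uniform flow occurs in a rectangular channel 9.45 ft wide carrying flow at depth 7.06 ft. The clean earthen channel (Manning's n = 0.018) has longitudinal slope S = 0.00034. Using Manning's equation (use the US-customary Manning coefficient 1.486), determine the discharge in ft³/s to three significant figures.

A = b·y = 9.45 × 7.06 = 66.72 ft²
P = b + 2y = 9.45 + 2×7.06 = 23.57 ft
R = A/P = 66.72/23.57 = 2.831 ft
Q = (1.486/n)·A·R^(2/3)·S^(1/2) = (1.486/0.018) × 66.72 × 2.831^(2/3) × 0.00034^(1/2) = 203.2 ft³/s

203 ft³/s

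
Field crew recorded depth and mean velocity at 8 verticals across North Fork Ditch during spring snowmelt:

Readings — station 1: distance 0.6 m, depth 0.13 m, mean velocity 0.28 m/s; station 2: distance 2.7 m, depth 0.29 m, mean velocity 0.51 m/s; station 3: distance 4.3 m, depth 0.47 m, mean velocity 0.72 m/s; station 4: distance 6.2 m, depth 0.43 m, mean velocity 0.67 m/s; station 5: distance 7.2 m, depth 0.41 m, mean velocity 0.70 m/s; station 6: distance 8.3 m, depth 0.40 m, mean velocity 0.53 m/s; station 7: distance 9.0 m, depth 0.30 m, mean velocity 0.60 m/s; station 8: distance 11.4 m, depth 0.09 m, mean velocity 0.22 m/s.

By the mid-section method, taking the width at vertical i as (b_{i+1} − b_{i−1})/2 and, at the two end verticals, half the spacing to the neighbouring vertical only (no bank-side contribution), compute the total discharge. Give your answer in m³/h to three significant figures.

7620 m³/h

w_1 = (2.7 − 0.6)/2 = 1.05 m; q_1 = 0.28 × 0.13 × 1.05 = 0.03822 m³/s
w_2 = (4.3 − 0.6)/2 = 1.85 m; q_2 = 0.51 × 0.29 × 1.85 = 0.2736 m³/s
w_3 = (6.2 − 2.7)/2 = 1.75 m; q_3 = 0.72 × 0.47 × 1.75 = 0.5922 m³/s
w_4 = (7.2 − 4.3)/2 = 1.45 m; q_4 = 0.67 × 0.43 × 1.45 = 0.4177 m³/s
w_5 = (8.3 − 6.2)/2 = 1.05 m; q_5 = 0.70 × 0.41 × 1.05 = 0.3014 m³/s
w_6 = (9.0 − 7.2)/2 = 0.9 m; q_6 = 0.53 × 0.40 × 0.9 = 0.1908 m³/s
w_7 = (11.4 − 8.3)/2 = 1.55 m; q_7 = 0.60 × 0.30 × 1.55 = 0.2790 m³/s
w_8 = (11.4 − 9.0)/2 = 1.2 m; q_8 = 0.22 × 0.09 × 1.2 = 0.02376 m³/s
Q = Σ qᵢ = 2.117 m³/s
= 2.117 × 3600 = 7620 m³/h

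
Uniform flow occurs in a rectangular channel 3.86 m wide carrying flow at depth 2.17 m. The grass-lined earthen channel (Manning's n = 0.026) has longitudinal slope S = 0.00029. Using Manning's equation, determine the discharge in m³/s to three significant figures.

5.56 m³/s

A = b·y = 3.86 × 2.17 = 8.376 m²
P = b + 2y = 3.86 + 2×2.17 = 8.200 m
R = A/P = 8.376/8.200 = 1.021 m
Q = (1/n)·A·R^(2/3)·S^(1/2) = (1/0.026) × 8.376 × 1.021^(2/3) × 0.00029^(1/2) = 5.565 m³/s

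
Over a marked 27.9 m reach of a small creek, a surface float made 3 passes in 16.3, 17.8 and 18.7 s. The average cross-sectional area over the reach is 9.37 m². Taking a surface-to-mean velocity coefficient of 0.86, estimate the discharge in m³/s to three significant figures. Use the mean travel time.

t̄ = (16.3 + 17.8 + 18.7) / 3 = 17.6 s
v_surface = L / t̄ = 27.9 / 17.6 = 1.585 m/s
v_mean = 0.86 × 1.585 = 1.363 m/s
Q = A × v_mean = 9.37 × 1.363 = 12.77 m³/s

12.8 m³/s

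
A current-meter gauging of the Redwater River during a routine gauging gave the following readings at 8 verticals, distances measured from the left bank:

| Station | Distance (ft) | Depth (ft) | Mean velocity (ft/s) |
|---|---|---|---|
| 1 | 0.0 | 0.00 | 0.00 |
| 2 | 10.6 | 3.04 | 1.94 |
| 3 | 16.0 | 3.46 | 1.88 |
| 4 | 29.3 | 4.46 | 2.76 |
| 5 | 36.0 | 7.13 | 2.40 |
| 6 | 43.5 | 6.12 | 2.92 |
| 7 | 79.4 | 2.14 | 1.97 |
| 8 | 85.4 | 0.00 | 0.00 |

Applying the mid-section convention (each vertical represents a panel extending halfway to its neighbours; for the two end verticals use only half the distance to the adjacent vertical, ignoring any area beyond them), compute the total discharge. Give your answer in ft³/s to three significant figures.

w_2 = (16.0 − 0.0)/2 = 8 ft; q_2 = 1.94 × 3.04 × 8 = 47.18 ft³/s
w_3 = (29.3 − 10.6)/2 = 9.35 ft; q_3 = 1.88 × 3.46 × 9.35 = 60.82 ft³/s
w_4 = (36.0 − 16.0)/2 = 10 ft; q_4 = 2.76 × 4.46 × 10 = 123.1 ft³/s
w_5 = (43.5 − 29.3)/2 = 7.1 ft; q_5 = 2.40 × 7.13 × 7.1 = 121.5 ft³/s
w_6 = (79.4 − 36.0)/2 = 21.7 ft; q_6 = 2.92 × 6.12 × 21.7 = 387.8 ft³/s
w_7 = (85.4 − 43.5)/2 = 20.95 ft; q_7 = 1.97 × 2.14 × 20.95 = 88.32 ft³/s
Stations 1, 8 contribute zero (depth or velocity is 0).
Q = Σ qᵢ = 828.7 ft³/s

829 ft³/s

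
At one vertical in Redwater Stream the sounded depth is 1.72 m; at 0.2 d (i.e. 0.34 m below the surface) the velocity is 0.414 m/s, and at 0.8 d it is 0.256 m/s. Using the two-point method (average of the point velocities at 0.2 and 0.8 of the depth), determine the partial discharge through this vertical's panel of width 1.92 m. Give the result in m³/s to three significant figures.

1.11 m³/s

v̄ = (0.414 + 0.256) / 2 = 0.3350 m/s
q = v̄ × d × w = 0.3350 × 1.72 × 1.92 = 1.106 m³/s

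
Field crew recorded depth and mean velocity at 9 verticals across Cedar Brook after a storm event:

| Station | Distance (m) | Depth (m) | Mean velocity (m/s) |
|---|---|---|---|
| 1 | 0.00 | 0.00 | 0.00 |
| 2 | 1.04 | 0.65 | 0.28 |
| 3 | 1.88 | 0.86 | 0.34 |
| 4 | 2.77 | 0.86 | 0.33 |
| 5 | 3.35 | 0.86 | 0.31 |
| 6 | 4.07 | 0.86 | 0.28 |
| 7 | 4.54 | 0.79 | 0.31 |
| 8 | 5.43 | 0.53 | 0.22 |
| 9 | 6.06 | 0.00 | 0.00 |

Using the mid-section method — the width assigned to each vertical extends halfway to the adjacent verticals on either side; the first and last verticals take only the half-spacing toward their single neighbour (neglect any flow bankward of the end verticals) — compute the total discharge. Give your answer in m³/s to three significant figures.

1.20 m³/s

w_2 = (1.88 − 0.00)/2 = 0.94 m; q_2 = 0.28 × 0.65 × 0.94 = 0.1711 m³/s
w_3 = (2.77 − 1.04)/2 = 0.865 m; q_3 = 0.34 × 0.86 × 0.865 = 0.2529 m³/s
w_4 = (3.35 − 1.88)/2 = 0.735 m; q_4 = 0.33 × 0.86 × 0.735 = 0.2086 m³/s
w_5 = (4.07 − 2.77)/2 = 0.65 m; q_5 = 0.31 × 0.86 × 0.65 = 0.1733 m³/s
w_6 = (4.54 − 3.35)/2 = 0.595 m; q_6 = 0.28 × 0.86 × 0.595 = 0.1433 m³/s
w_7 = (5.43 − 4.07)/2 = 0.68 m; q_7 = 0.31 × 0.79 × 0.68 = 0.1665 m³/s
w_8 = (6.06 − 4.54)/2 = 0.76 m; q_8 = 0.22 × 0.53 × 0.76 = 0.08862 m³/s
Stations 1, 9 contribute zero (depth or velocity is 0).
Q = Σ qᵢ = 1.204 m³/s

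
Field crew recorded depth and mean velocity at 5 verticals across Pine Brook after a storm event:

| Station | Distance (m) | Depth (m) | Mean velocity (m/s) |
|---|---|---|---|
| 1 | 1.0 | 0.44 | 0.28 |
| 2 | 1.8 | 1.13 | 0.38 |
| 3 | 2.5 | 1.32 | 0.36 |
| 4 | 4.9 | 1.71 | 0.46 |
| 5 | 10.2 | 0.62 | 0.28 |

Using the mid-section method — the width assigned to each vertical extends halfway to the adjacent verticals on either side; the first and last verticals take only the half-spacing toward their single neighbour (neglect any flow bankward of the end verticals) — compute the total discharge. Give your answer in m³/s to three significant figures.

4.60 m³/s

w_1 = (1.8 − 1.0)/2 = 0.4 m; q_1 = 0.28 × 0.44 × 0.4 = 0.04928 m³/s
w_2 = (2.5 − 1.0)/2 = 0.75 m; q_2 = 0.38 × 1.13 × 0.75 = 0.3221 m³/s
w_3 = (4.9 − 1.8)/2 = 1.55 m; q_3 = 0.36 × 1.32 × 1.55 = 0.7366 m³/s
w_4 = (10.2 − 2.5)/2 = 3.85 m; q_4 = 0.46 × 1.71 × 3.85 = 3.028 m³/s
w_5 = (10.2 − 4.9)/2 = 2.65 m; q_5 = 0.28 × 0.62 × 2.65 = 0.4600 m³/s
Q = Σ qᵢ = 4.596 m³/s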